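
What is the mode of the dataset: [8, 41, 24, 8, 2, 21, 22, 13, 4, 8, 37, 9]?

8

Step 1: Count the frequency of each value:
  2: appears 1 time(s)
  4: appears 1 time(s)
  8: appears 3 time(s)
  9: appears 1 time(s)
  13: appears 1 time(s)
  21: appears 1 time(s)
  22: appears 1 time(s)
  24: appears 1 time(s)
  37: appears 1 time(s)
  41: appears 1 time(s)
Step 2: The value 8 appears most frequently (3 times).
Step 3: Mode = 8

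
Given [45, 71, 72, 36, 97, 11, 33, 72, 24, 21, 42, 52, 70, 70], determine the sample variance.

616.5934

Step 1: Compute the mean: (45 + 71 + 72 + 36 + 97 + 11 + 33 + 72 + 24 + 21 + 42 + 52 + 70 + 70) / 14 = 51.1429
Step 2: Compute squared deviations from the mean:
  (45 - 51.1429)^2 = 37.7347
  (71 - 51.1429)^2 = 394.3061
  (72 - 51.1429)^2 = 435.0204
  (36 - 51.1429)^2 = 229.3061
  (97 - 51.1429)^2 = 2102.8776
  (11 - 51.1429)^2 = 1611.449
  (33 - 51.1429)^2 = 329.1633
  (72 - 51.1429)^2 = 435.0204
  (24 - 51.1429)^2 = 736.7347
  (21 - 51.1429)^2 = 908.5918
  (42 - 51.1429)^2 = 83.5918
  (52 - 51.1429)^2 = 0.7347
  (70 - 51.1429)^2 = 355.5918
  (70 - 51.1429)^2 = 355.5918
Step 3: Sum of squared deviations = 8015.7143
Step 4: Sample variance = 8015.7143 / 13 = 616.5934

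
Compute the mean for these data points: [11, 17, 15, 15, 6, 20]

14

Step 1: Sum all values: 11 + 17 + 15 + 15 + 6 + 20 = 84
Step 2: Count the number of values: n = 6
Step 3: Mean = sum / n = 84 / 6 = 14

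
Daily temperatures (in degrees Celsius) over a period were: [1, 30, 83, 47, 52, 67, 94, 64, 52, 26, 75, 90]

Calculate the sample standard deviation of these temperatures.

27.9321

Step 1: Compute the mean: 56.75
Step 2: Sum of squared deviations from the mean: 8582.25
Step 3: Sample variance = 8582.25 / 11 = 780.2045
Step 4: Standard deviation = sqrt(780.2045) = 27.9321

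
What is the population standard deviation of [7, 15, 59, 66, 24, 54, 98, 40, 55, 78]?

27.0451

Step 1: Compute the mean: 49.6
Step 2: Sum of squared deviations from the mean: 7314.4
Step 3: Population variance = 7314.4 / 10 = 731.44
Step 4: Standard deviation = sqrt(731.44) = 27.0451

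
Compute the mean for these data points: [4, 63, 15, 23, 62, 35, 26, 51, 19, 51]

34.9

Step 1: Sum all values: 4 + 63 + 15 + 23 + 62 + 35 + 26 + 51 + 19 + 51 = 349
Step 2: Count the number of values: n = 10
Step 3: Mean = sum / n = 349 / 10 = 34.9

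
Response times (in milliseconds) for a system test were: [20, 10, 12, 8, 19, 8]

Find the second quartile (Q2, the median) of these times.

11

Step 1: Sort the data: [8, 8, 10, 12, 19, 20]
Step 2: n = 6
Step 3: Q2 is the median. Since n is even, it is the average of the values at positions 3 and 4:
  Q2 = (10 + 12) / 2 = 11
Step 4: Q2 = 11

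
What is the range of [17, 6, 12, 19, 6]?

13

Step 1: Identify the maximum value: max = 19
Step 2: Identify the minimum value: min = 6
Step 3: Range = max - min = 19 - 6 = 13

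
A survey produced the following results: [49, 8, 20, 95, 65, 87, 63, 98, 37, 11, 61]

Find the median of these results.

61

Step 1: Sort the data in ascending order: [8, 11, 20, 37, 49, 61, 63, 65, 87, 95, 98]
Step 2: The number of values is n = 11.
Step 3: Since n is odd, the median is the middle value at position 6: 61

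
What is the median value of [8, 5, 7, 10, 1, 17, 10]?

8

Step 1: Sort the data in ascending order: [1, 5, 7, 8, 10, 10, 17]
Step 2: The number of values is n = 7.
Step 3: Since n is odd, the median is the middle value at position 4: 8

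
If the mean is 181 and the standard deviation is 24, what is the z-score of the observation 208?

1.125

Step 1: Recall the z-score formula: z = (x - mu) / sigma
Step 2: Substitute values: z = (208 - 181) / 24
Step 3: z = 27 / 24 = 1.125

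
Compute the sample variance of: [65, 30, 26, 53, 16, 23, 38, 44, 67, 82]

474.9333

Step 1: Compute the mean: (65 + 30 + 26 + 53 + 16 + 23 + 38 + 44 + 67 + 82) / 10 = 44.4
Step 2: Compute squared deviations from the mean:
  (65 - 44.4)^2 = 424.36
  (30 - 44.4)^2 = 207.36
  (26 - 44.4)^2 = 338.56
  (53 - 44.4)^2 = 73.96
  (16 - 44.4)^2 = 806.56
  (23 - 44.4)^2 = 457.96
  (38 - 44.4)^2 = 40.96
  (44 - 44.4)^2 = 0.16
  (67 - 44.4)^2 = 510.76
  (82 - 44.4)^2 = 1413.76
Step 3: Sum of squared deviations = 4274.4
Step 4: Sample variance = 4274.4 / 9 = 474.9333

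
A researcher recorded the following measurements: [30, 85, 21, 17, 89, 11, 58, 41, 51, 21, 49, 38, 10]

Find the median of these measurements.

38

Step 1: Sort the data in ascending order: [10, 11, 17, 21, 21, 30, 38, 41, 49, 51, 58, 85, 89]
Step 2: The number of values is n = 13.
Step 3: Since n is odd, the median is the middle value at position 7: 38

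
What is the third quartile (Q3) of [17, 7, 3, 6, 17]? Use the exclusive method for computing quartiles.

17

Step 1: Sort the data: [3, 6, 7, 17, 17]
Step 2: n = 5
Step 3: Using the exclusive quartile method:
  Q1 = 4.5
  Q2 (median) = 7
  Q3 = 17
  IQR = Q3 - Q1 = 17 - 4.5 = 12.5
Step 4: Q3 = 17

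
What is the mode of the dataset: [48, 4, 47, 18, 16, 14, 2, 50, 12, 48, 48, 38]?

48

Step 1: Count the frequency of each value:
  2: appears 1 time(s)
  4: appears 1 time(s)
  12: appears 1 time(s)
  14: appears 1 time(s)
  16: appears 1 time(s)
  18: appears 1 time(s)
  38: appears 1 time(s)
  47: appears 1 time(s)
  48: appears 3 time(s)
  50: appears 1 time(s)
Step 2: The value 48 appears most frequently (3 times).
Step 3: Mode = 48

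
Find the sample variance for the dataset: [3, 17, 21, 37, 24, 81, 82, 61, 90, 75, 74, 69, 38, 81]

858.1813

Step 1: Compute the mean: (3 + 17 + 21 + 37 + 24 + 81 + 82 + 61 + 90 + 75 + 74 + 69 + 38 + 81) / 14 = 53.7857
Step 2: Compute squared deviations from the mean:
  (3 - 53.7857)^2 = 2579.1888
  (17 - 53.7857)^2 = 1353.1888
  (21 - 53.7857)^2 = 1074.9031
  (37 - 53.7857)^2 = 281.7602
  (24 - 53.7857)^2 = 887.1888
  (81 - 53.7857)^2 = 740.6173
  (82 - 53.7857)^2 = 796.0459
  (61 - 53.7857)^2 = 52.0459
  (90 - 53.7857)^2 = 1311.4745
  (75 - 53.7857)^2 = 450.0459
  (74 - 53.7857)^2 = 408.6173
  (69 - 53.7857)^2 = 231.4745
  (38 - 53.7857)^2 = 249.1888
  (81 - 53.7857)^2 = 740.6173
Step 3: Sum of squared deviations = 11156.3571
Step 4: Sample variance = 11156.3571 / 13 = 858.1813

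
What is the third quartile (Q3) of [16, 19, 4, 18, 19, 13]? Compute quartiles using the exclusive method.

19

Step 1: Sort the data: [4, 13, 16, 18, 19, 19]
Step 2: n = 6
Step 3: Using the exclusive quartile method:
  Q1 = 10.75
  Q2 (median) = 17
  Q3 = 19
  IQR = Q3 - Q1 = 19 - 10.75 = 8.25
Step 4: Q3 = 19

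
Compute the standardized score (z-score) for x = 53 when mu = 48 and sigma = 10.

0.5

Step 1: Recall the z-score formula: z = (x - mu) / sigma
Step 2: Substitute values: z = (53 - 48) / 10
Step 3: z = 5 / 10 = 0.5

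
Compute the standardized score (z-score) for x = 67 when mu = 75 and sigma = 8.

-1

Step 1: Recall the z-score formula: z = (x - mu) / sigma
Step 2: Substitute values: z = (67 - 75) / 8
Step 3: z = -8 / 8 = -1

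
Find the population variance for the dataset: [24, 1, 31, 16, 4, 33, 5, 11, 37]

166.4444

Step 1: Compute the mean: (24 + 1 + 31 + 16 + 4 + 33 + 5 + 11 + 37) / 9 = 18
Step 2: Compute squared deviations from the mean:
  (24 - 18)^2 = 36
  (1 - 18)^2 = 289
  (31 - 18)^2 = 169
  (16 - 18)^2 = 4
  (4 - 18)^2 = 196
  (33 - 18)^2 = 225
  (5 - 18)^2 = 169
  (11 - 18)^2 = 49
  (37 - 18)^2 = 361
Step 3: Sum of squared deviations = 1498
Step 4: Population variance = 1498 / 9 = 166.4444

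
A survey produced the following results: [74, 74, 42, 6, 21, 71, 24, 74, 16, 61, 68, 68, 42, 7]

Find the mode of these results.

74

Step 1: Count the frequency of each value:
  6: appears 1 time(s)
  7: appears 1 time(s)
  16: appears 1 time(s)
  21: appears 1 time(s)
  24: appears 1 time(s)
  42: appears 2 time(s)
  61: appears 1 time(s)
  68: appears 2 time(s)
  71: appears 1 time(s)
  74: appears 3 time(s)
Step 2: The value 74 appears most frequently (3 times).
Step 3: Mode = 74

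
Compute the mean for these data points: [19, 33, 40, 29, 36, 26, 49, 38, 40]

34.4444

Step 1: Sum all values: 19 + 33 + 40 + 29 + 36 + 26 + 49 + 38 + 40 = 310
Step 2: Count the number of values: n = 9
Step 3: Mean = sum / n = 310 / 9 = 34.4444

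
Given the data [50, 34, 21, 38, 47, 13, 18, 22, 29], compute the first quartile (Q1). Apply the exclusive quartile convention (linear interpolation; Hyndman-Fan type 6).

19.5

Step 1: Sort the data: [13, 18, 21, 22, 29, 34, 38, 47, 50]
Step 2: n = 9
Step 3: Using the exclusive quartile method:
  Q1 = 19.5
  Q2 (median) = 29
  Q3 = 42.5
  IQR = Q3 - Q1 = 42.5 - 19.5 = 23
Step 4: Q1 = 19.5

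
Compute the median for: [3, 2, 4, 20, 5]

4

Step 1: Sort the data in ascending order: [2, 3, 4, 5, 20]
Step 2: The number of values is n = 5.
Step 3: Since n is odd, the median is the middle value at position 3: 4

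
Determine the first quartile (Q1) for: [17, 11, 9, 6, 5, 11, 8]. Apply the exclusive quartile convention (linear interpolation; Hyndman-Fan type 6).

6

Step 1: Sort the data: [5, 6, 8, 9, 11, 11, 17]
Step 2: n = 7
Step 3: Using the exclusive quartile method:
  Q1 = 6
  Q2 (median) = 9
  Q3 = 11
  IQR = Q3 - Q1 = 11 - 6 = 5
Step 4: Q1 = 6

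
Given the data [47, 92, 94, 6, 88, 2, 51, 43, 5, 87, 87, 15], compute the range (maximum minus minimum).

92

Step 1: Identify the maximum value: max = 94
Step 2: Identify the minimum value: min = 2
Step 3: Range = max - min = 94 - 2 = 92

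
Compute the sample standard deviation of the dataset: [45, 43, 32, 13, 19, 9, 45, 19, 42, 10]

15.2246

Step 1: Compute the mean: 27.7
Step 2: Sum of squared deviations from the mean: 2086.1
Step 3: Sample variance = 2086.1 / 9 = 231.7889
Step 4: Standard deviation = sqrt(231.7889) = 15.2246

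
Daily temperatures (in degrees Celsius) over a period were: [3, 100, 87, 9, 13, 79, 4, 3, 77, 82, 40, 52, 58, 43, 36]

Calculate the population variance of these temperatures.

1079.1289

Step 1: Compute the mean: (3 + 100 + 87 + 9 + 13 + 79 + 4 + 3 + 77 + 82 + 40 + 52 + 58 + 43 + 36) / 15 = 45.7333
Step 2: Compute squared deviations from the mean:
  (3 - 45.7333)^2 = 1826.1378
  (100 - 45.7333)^2 = 2944.8711
  (87 - 45.7333)^2 = 1702.9378
  (9 - 45.7333)^2 = 1349.3378
  (13 - 45.7333)^2 = 1071.4711
  (79 - 45.7333)^2 = 1106.6711
  (4 - 45.7333)^2 = 1741.6711
  (3 - 45.7333)^2 = 1826.1378
  (77 - 45.7333)^2 = 977.6044
  (82 - 45.7333)^2 = 1315.2711
  (40 - 45.7333)^2 = 32.8711
  (52 - 45.7333)^2 = 39.2711
  (58 - 45.7333)^2 = 150.4711
  (43 - 45.7333)^2 = 7.4711
  (36 - 45.7333)^2 = 94.7378
Step 3: Sum of squared deviations = 16186.9333
Step 4: Population variance = 16186.9333 / 15 = 1079.1289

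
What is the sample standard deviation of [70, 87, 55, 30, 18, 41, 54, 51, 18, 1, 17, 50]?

24.9691

Step 1: Compute the mean: 41
Step 2: Sum of squared deviations from the mean: 6858
Step 3: Sample variance = 6858 / 11 = 623.4545
Step 4: Standard deviation = sqrt(623.4545) = 24.9691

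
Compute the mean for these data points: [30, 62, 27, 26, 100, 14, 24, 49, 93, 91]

51.6

Step 1: Sum all values: 30 + 62 + 27 + 26 + 100 + 14 + 24 + 49 + 93 + 91 = 516
Step 2: Count the number of values: n = 10
Step 3: Mean = sum / n = 516 / 10 = 51.6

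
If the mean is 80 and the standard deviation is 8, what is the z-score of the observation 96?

2

Step 1: Recall the z-score formula: z = (x - mu) / sigma
Step 2: Substitute values: z = (96 - 80) / 8
Step 3: z = 16 / 8 = 2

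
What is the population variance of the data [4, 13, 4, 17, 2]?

34.8

Step 1: Compute the mean: (4 + 13 + 4 + 17 + 2) / 5 = 8
Step 2: Compute squared deviations from the mean:
  (4 - 8)^2 = 16
  (13 - 8)^2 = 25
  (4 - 8)^2 = 16
  (17 - 8)^2 = 81
  (2 - 8)^2 = 36
Step 3: Sum of squared deviations = 174
Step 4: Population variance = 174 / 5 = 34.8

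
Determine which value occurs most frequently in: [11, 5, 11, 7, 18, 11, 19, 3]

11

Step 1: Count the frequency of each value:
  3: appears 1 time(s)
  5: appears 1 time(s)
  7: appears 1 time(s)
  11: appears 3 time(s)
  18: appears 1 time(s)
  19: appears 1 time(s)
Step 2: The value 11 appears most frequently (3 times).
Step 3: Mode = 11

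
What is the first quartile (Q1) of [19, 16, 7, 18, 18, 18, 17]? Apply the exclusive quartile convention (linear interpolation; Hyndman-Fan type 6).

16

Step 1: Sort the data: [7, 16, 17, 18, 18, 18, 19]
Step 2: n = 7
Step 3: Using the exclusive quartile method:
  Q1 = 16
  Q2 (median) = 18
  Q3 = 18
  IQR = Q3 - Q1 = 18 - 16 = 2
Step 4: Q1 = 16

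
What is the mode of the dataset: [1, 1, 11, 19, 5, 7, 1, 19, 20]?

1

Step 1: Count the frequency of each value:
  1: appears 3 time(s)
  5: appears 1 time(s)
  7: appears 1 time(s)
  11: appears 1 time(s)
  19: appears 2 time(s)
  20: appears 1 time(s)
Step 2: The value 1 appears most frequently (3 times).
Step 3: Mode = 1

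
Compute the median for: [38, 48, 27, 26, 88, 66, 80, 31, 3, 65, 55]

48

Step 1: Sort the data in ascending order: [3, 26, 27, 31, 38, 48, 55, 65, 66, 80, 88]
Step 2: The number of values is n = 11.
Step 3: Since n is odd, the median is the middle value at position 6: 48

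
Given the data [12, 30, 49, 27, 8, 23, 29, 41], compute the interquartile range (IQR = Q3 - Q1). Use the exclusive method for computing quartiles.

23.5

Step 1: Sort the data: [8, 12, 23, 27, 29, 30, 41, 49]
Step 2: n = 8
Step 3: Using the exclusive quartile method:
  Q1 = 14.75
  Q2 (median) = 28
  Q3 = 38.25
  IQR = Q3 - Q1 = 38.25 - 14.75 = 23.5
Step 4: IQR = 23.5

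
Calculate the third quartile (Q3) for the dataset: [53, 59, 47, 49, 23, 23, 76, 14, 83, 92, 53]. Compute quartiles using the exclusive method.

76

Step 1: Sort the data: [14, 23, 23, 47, 49, 53, 53, 59, 76, 83, 92]
Step 2: n = 11
Step 3: Using the exclusive quartile method:
  Q1 = 23
  Q2 (median) = 53
  Q3 = 76
  IQR = Q3 - Q1 = 76 - 23 = 53
Step 4: Q3 = 76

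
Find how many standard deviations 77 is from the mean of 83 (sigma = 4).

-1.5

Step 1: Recall the z-score formula: z = (x - mu) / sigma
Step 2: Substitute values: z = (77 - 83) / 4
Step 3: z = -6 / 4 = -1.5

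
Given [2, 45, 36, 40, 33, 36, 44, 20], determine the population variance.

181.75

Step 1: Compute the mean: (2 + 45 + 36 + 40 + 33 + 36 + 44 + 20) / 8 = 32
Step 2: Compute squared deviations from the mean:
  (2 - 32)^2 = 900
  (45 - 32)^2 = 169
  (36 - 32)^2 = 16
  (40 - 32)^2 = 64
  (33 - 32)^2 = 1
  (36 - 32)^2 = 16
  (44 - 32)^2 = 144
  (20 - 32)^2 = 144
Step 3: Sum of squared deviations = 1454
Step 4: Population variance = 1454 / 8 = 181.75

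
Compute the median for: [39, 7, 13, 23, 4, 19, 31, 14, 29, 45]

21

Step 1: Sort the data in ascending order: [4, 7, 13, 14, 19, 23, 29, 31, 39, 45]
Step 2: The number of values is n = 10.
Step 3: Since n is even, the median is the average of positions 5 and 6:
  Median = (19 + 23) / 2 = 21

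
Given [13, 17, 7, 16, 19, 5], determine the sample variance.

32.1667

Step 1: Compute the mean: (13 + 17 + 7 + 16 + 19 + 5) / 6 = 12.8333
Step 2: Compute squared deviations from the mean:
  (13 - 12.8333)^2 = 0.0278
  (17 - 12.8333)^2 = 17.3611
  (7 - 12.8333)^2 = 34.0278
  (16 - 12.8333)^2 = 10.0278
  (19 - 12.8333)^2 = 38.0278
  (5 - 12.8333)^2 = 61.3611
Step 3: Sum of squared deviations = 160.8333
Step 4: Sample variance = 160.8333 / 5 = 32.1667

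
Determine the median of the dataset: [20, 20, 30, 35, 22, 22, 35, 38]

26

Step 1: Sort the data in ascending order: [20, 20, 22, 22, 30, 35, 35, 38]
Step 2: The number of values is n = 8.
Step 3: Since n is even, the median is the average of positions 4 and 5:
  Median = (22 + 30) / 2 = 26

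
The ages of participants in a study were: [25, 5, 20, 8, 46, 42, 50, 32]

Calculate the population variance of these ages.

252.5

Step 1: Compute the mean: (25 + 5 + 20 + 8 + 46 + 42 + 50 + 32) / 8 = 28.5
Step 2: Compute squared deviations from the mean:
  (25 - 28.5)^2 = 12.25
  (5 - 28.5)^2 = 552.25
  (20 - 28.5)^2 = 72.25
  (8 - 28.5)^2 = 420.25
  (46 - 28.5)^2 = 306.25
  (42 - 28.5)^2 = 182.25
  (50 - 28.5)^2 = 462.25
  (32 - 28.5)^2 = 12.25
Step 3: Sum of squared deviations = 2020
Step 4: Population variance = 2020 / 8 = 252.5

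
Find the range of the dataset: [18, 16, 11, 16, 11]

7

Step 1: Identify the maximum value: max = 18
Step 2: Identify the minimum value: min = 11
Step 3: Range = max - min = 18 - 11 = 7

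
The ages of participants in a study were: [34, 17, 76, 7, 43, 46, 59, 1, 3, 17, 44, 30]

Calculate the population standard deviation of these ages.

22.3736

Step 1: Compute the mean: 31.4167
Step 2: Sum of squared deviations from the mean: 6006.9167
Step 3: Population variance = 6006.9167 / 12 = 500.5764
Step 4: Standard deviation = sqrt(500.5764) = 22.3736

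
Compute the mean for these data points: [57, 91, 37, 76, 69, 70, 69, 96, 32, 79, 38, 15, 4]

56.3846

Step 1: Sum all values: 57 + 91 + 37 + 76 + 69 + 70 + 69 + 96 + 32 + 79 + 38 + 15 + 4 = 733
Step 2: Count the number of values: n = 13
Step 3: Mean = sum / n = 733 / 13 = 56.3846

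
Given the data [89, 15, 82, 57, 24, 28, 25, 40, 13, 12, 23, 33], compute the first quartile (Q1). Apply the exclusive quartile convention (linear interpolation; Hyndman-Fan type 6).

17

Step 1: Sort the data: [12, 13, 15, 23, 24, 25, 28, 33, 40, 57, 82, 89]
Step 2: n = 12
Step 3: Using the exclusive quartile method:
  Q1 = 17
  Q2 (median) = 26.5
  Q3 = 52.75
  IQR = Q3 - Q1 = 52.75 - 17 = 35.75
Step 4: Q1 = 17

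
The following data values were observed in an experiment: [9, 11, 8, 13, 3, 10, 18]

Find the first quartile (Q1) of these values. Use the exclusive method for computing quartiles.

8

Step 1: Sort the data: [3, 8, 9, 10, 11, 13, 18]
Step 2: n = 7
Step 3: Using the exclusive quartile method:
  Q1 = 8
  Q2 (median) = 10
  Q3 = 13
  IQR = Q3 - Q1 = 13 - 8 = 5
Step 4: Q1 = 8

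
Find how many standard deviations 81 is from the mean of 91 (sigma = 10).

-1

Step 1: Recall the z-score formula: z = (x - mu) / sigma
Step 2: Substitute values: z = (81 - 91) / 10
Step 3: z = -10 / 10 = -1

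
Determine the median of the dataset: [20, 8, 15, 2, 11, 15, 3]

11

Step 1: Sort the data in ascending order: [2, 3, 8, 11, 15, 15, 20]
Step 2: The number of values is n = 7.
Step 3: Since n is odd, the median is the middle value at position 4: 11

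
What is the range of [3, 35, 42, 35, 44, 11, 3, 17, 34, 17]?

41

Step 1: Identify the maximum value: max = 44
Step 2: Identify the minimum value: min = 3
Step 3: Range = max - min = 44 - 3 = 41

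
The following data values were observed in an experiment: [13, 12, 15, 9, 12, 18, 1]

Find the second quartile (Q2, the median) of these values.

12

Step 1: Sort the data: [1, 9, 12, 12, 13, 15, 18]
Step 2: n = 7
Step 3: Q2 is the median. Since n is odd, it is the middle value at position 4: 12
Step 4: Q2 = 12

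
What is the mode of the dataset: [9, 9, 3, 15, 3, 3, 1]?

3

Step 1: Count the frequency of each value:
  1: appears 1 time(s)
  3: appears 3 time(s)
  9: appears 2 time(s)
  15: appears 1 time(s)
Step 2: The value 3 appears most frequently (3 times).
Step 3: Mode = 3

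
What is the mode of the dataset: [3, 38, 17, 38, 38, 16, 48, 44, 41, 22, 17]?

38

Step 1: Count the frequency of each value:
  3: appears 1 time(s)
  16: appears 1 time(s)
  17: appears 2 time(s)
  22: appears 1 time(s)
  38: appears 3 time(s)
  41: appears 1 time(s)
  44: appears 1 time(s)
  48: appears 1 time(s)
Step 2: The value 38 appears most frequently (3 times).
Step 3: Mode = 38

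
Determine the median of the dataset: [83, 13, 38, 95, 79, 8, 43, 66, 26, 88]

54.5

Step 1: Sort the data in ascending order: [8, 13, 26, 38, 43, 66, 79, 83, 88, 95]
Step 2: The number of values is n = 10.
Step 3: Since n is even, the median is the average of positions 5 and 6:
  Median = (43 + 66) / 2 = 54.5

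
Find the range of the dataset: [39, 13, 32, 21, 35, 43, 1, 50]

49

Step 1: Identify the maximum value: max = 50
Step 2: Identify the minimum value: min = 1
Step 3: Range = max - min = 50 - 1 = 49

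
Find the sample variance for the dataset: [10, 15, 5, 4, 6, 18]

33.0667

Step 1: Compute the mean: (10 + 15 + 5 + 4 + 6 + 18) / 6 = 9.6667
Step 2: Compute squared deviations from the mean:
  (10 - 9.6667)^2 = 0.1111
  (15 - 9.6667)^2 = 28.4444
  (5 - 9.6667)^2 = 21.7778
  (4 - 9.6667)^2 = 32.1111
  (6 - 9.6667)^2 = 13.4444
  (18 - 9.6667)^2 = 69.4444
Step 3: Sum of squared deviations = 165.3333
Step 4: Sample variance = 165.3333 / 5 = 33.0667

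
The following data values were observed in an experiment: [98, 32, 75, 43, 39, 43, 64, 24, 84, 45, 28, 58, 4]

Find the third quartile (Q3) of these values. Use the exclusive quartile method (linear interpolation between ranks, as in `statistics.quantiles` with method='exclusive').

69.5

Step 1: Sort the data: [4, 24, 28, 32, 39, 43, 43, 45, 58, 64, 75, 84, 98]
Step 2: n = 13
Step 3: Using the exclusive quartile method:
  Q1 = 30
  Q2 (median) = 43
  Q3 = 69.5
  IQR = Q3 - Q1 = 69.5 - 30 = 39.5
Step 4: Q3 = 69.5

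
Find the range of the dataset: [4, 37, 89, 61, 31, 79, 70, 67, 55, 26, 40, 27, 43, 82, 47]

85

Step 1: Identify the maximum value: max = 89
Step 2: Identify the minimum value: min = 4
Step 3: Range = max - min = 89 - 4 = 85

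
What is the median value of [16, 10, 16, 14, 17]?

16

Step 1: Sort the data in ascending order: [10, 14, 16, 16, 17]
Step 2: The number of values is n = 5.
Step 3: Since n is odd, the median is the middle value at position 3: 16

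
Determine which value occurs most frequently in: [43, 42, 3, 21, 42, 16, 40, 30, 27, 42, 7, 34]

42

Step 1: Count the frequency of each value:
  3: appears 1 time(s)
  7: appears 1 time(s)
  16: appears 1 time(s)
  21: appears 1 time(s)
  27: appears 1 time(s)
  30: appears 1 time(s)
  34: appears 1 time(s)
  40: appears 1 time(s)
  42: appears 3 time(s)
  43: appears 1 time(s)
Step 2: The value 42 appears most frequently (3 times).
Step 3: Mode = 42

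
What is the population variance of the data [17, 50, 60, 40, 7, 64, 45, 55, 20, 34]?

337.36

Step 1: Compute the mean: (17 + 50 + 60 + 40 + 7 + 64 + 45 + 55 + 20 + 34) / 10 = 39.2
Step 2: Compute squared deviations from the mean:
  (17 - 39.2)^2 = 492.84
  (50 - 39.2)^2 = 116.64
  (60 - 39.2)^2 = 432.64
  (40 - 39.2)^2 = 0.64
  (7 - 39.2)^2 = 1036.84
  (64 - 39.2)^2 = 615.04
  (45 - 39.2)^2 = 33.64
  (55 - 39.2)^2 = 249.64
  (20 - 39.2)^2 = 368.64
  (34 - 39.2)^2 = 27.04
Step 3: Sum of squared deviations = 3373.6
Step 4: Population variance = 3373.6 / 10 = 337.36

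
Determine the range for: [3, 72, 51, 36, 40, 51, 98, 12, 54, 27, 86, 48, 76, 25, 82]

95

Step 1: Identify the maximum value: max = 98
Step 2: Identify the minimum value: min = 3
Step 3: Range = max - min = 98 - 3 = 95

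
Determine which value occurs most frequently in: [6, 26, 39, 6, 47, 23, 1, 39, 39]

39

Step 1: Count the frequency of each value:
  1: appears 1 time(s)
  6: appears 2 time(s)
  23: appears 1 time(s)
  26: appears 1 time(s)
  39: appears 3 time(s)
  47: appears 1 time(s)
Step 2: The value 39 appears most frequently (3 times).
Step 3: Mode = 39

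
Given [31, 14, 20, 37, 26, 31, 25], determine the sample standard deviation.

7.6532

Step 1: Compute the mean: 26.2857
Step 2: Sum of squared deviations from the mean: 351.4286
Step 3: Sample variance = 351.4286 / 6 = 58.5714
Step 4: Standard deviation = sqrt(58.5714) = 7.6532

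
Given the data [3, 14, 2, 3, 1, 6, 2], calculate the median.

3

Step 1: Sort the data in ascending order: [1, 2, 2, 3, 3, 6, 14]
Step 2: The number of values is n = 7.
Step 3: Since n is odd, the median is the middle value at position 4: 3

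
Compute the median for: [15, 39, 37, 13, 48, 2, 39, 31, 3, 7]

23

Step 1: Sort the data in ascending order: [2, 3, 7, 13, 15, 31, 37, 39, 39, 48]
Step 2: The number of values is n = 10.
Step 3: Since n is even, the median is the average of positions 5 and 6:
  Median = (15 + 31) / 2 = 23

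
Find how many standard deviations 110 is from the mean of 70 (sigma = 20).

2

Step 1: Recall the z-score formula: z = (x - mu) / sigma
Step 2: Substitute values: z = (110 - 70) / 20
Step 3: z = 40 / 20 = 2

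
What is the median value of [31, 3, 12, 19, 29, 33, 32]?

29

Step 1: Sort the data in ascending order: [3, 12, 19, 29, 31, 32, 33]
Step 2: The number of values is n = 7.
Step 3: Since n is odd, the median is the middle value at position 4: 29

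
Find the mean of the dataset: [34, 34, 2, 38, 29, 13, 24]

24.8571

Step 1: Sum all values: 34 + 34 + 2 + 38 + 29 + 13 + 24 = 174
Step 2: Count the number of values: n = 7
Step 3: Mean = sum / n = 174 / 7 = 24.8571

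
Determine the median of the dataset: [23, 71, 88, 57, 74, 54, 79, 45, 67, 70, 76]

70

Step 1: Sort the data in ascending order: [23, 45, 54, 57, 67, 70, 71, 74, 76, 79, 88]
Step 2: The number of values is n = 11.
Step 3: Since n is odd, the median is the middle value at position 6: 70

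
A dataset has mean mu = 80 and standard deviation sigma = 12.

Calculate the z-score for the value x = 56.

-2

Step 1: Recall the z-score formula: z = (x - mu) / sigma
Step 2: Substitute values: z = (56 - 80) / 12
Step 3: z = -24 / 12 = -2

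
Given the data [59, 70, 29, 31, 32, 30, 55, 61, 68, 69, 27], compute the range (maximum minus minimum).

43

Step 1: Identify the maximum value: max = 70
Step 2: Identify the minimum value: min = 27
Step 3: Range = max - min = 70 - 27 = 43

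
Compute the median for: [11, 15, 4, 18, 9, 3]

10

Step 1: Sort the data in ascending order: [3, 4, 9, 11, 15, 18]
Step 2: The number of values is n = 6.
Step 3: Since n is even, the median is the average of positions 3 and 4:
  Median = (9 + 11) / 2 = 10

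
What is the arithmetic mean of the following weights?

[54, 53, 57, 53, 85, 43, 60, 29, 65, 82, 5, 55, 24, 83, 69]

54.4667

Step 1: Sum all values: 54 + 53 + 57 + 53 + 85 + 43 + 60 + 29 + 65 + 82 + 5 + 55 + 24 + 83 + 69 = 817
Step 2: Count the number of values: n = 15
Step 3: Mean = sum / n = 817 / 15 = 54.4667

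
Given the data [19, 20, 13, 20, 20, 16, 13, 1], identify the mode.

20

Step 1: Count the frequency of each value:
  1: appears 1 time(s)
  13: appears 2 time(s)
  16: appears 1 time(s)
  19: appears 1 time(s)
  20: appears 3 time(s)
Step 2: The value 20 appears most frequently (3 times).
Step 3: Mode = 20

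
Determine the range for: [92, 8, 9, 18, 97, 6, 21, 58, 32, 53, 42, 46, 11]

91

Step 1: Identify the maximum value: max = 97
Step 2: Identify the minimum value: min = 6
Step 3: Range = max - min = 97 - 6 = 91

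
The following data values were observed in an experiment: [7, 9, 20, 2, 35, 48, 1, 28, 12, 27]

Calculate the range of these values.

47

Step 1: Identify the maximum value: max = 48
Step 2: Identify the minimum value: min = 1
Step 3: Range = max - min = 48 - 1 = 47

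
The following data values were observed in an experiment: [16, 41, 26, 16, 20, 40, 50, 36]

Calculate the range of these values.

34

Step 1: Identify the maximum value: max = 50
Step 2: Identify the minimum value: min = 16
Step 3: Range = max - min = 50 - 16 = 34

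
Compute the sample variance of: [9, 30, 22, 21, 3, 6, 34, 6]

142.5536

Step 1: Compute the mean: (9 + 30 + 22 + 21 + 3 + 6 + 34 + 6) / 8 = 16.375
Step 2: Compute squared deviations from the mean:
  (9 - 16.375)^2 = 54.3906
  (30 - 16.375)^2 = 185.6406
  (22 - 16.375)^2 = 31.6406
  (21 - 16.375)^2 = 21.3906
  (3 - 16.375)^2 = 178.8906
  (6 - 16.375)^2 = 107.6406
  (34 - 16.375)^2 = 310.6406
  (6 - 16.375)^2 = 107.6406
Step 3: Sum of squared deviations = 997.875
Step 4: Sample variance = 997.875 / 7 = 142.5536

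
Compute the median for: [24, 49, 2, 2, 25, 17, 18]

18

Step 1: Sort the data in ascending order: [2, 2, 17, 18, 24, 25, 49]
Step 2: The number of values is n = 7.
Step 3: Since n is odd, the median is the middle value at position 4: 18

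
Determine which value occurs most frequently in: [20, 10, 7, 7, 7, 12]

7

Step 1: Count the frequency of each value:
  7: appears 3 time(s)
  10: appears 1 time(s)
  12: appears 1 time(s)
  20: appears 1 time(s)
Step 2: The value 7 appears most frequently (3 times).
Step 3: Mode = 7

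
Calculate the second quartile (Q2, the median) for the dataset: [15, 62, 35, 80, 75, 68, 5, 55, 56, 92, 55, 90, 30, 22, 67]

56

Step 1: Sort the data: [5, 15, 22, 30, 35, 55, 55, 56, 62, 67, 68, 75, 80, 90, 92]
Step 2: n = 15
Step 3: Q2 is the median. Since n is odd, it is the middle value at position 8: 56
Step 4: Q2 = 56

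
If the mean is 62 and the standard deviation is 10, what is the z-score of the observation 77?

1.5

Step 1: Recall the z-score formula: z = (x - mu) / sigma
Step 2: Substitute values: z = (77 - 62) / 10
Step 3: z = 15 / 10 = 1.5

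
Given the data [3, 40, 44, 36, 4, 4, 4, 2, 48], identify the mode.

4

Step 1: Count the frequency of each value:
  2: appears 1 time(s)
  3: appears 1 time(s)
  4: appears 3 time(s)
  36: appears 1 time(s)
  40: appears 1 time(s)
  44: appears 1 time(s)
  48: appears 1 time(s)
Step 2: The value 4 appears most frequently (3 times).
Step 3: Mode = 4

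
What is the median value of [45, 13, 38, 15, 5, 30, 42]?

30

Step 1: Sort the data in ascending order: [5, 13, 15, 30, 38, 42, 45]
Step 2: The number of values is n = 7.
Step 3: Since n is odd, the median is the middle value at position 4: 30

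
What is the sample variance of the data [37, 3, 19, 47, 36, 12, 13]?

262.1429

Step 1: Compute the mean: (37 + 3 + 19 + 47 + 36 + 12 + 13) / 7 = 23.8571
Step 2: Compute squared deviations from the mean:
  (37 - 23.8571)^2 = 172.7347
  (3 - 23.8571)^2 = 435.0204
  (19 - 23.8571)^2 = 23.5918
  (47 - 23.8571)^2 = 535.5918
  (36 - 23.8571)^2 = 147.449
  (12 - 23.8571)^2 = 140.5918
  (13 - 23.8571)^2 = 117.8776
Step 3: Sum of squared deviations = 1572.8571
Step 4: Sample variance = 1572.8571 / 6 = 262.1429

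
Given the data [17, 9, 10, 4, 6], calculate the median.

9

Step 1: Sort the data in ascending order: [4, 6, 9, 10, 17]
Step 2: The number of values is n = 5.
Step 3: Since n is odd, the median is the middle value at position 3: 9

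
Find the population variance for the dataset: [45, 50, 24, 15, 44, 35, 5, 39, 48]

222.321

Step 1: Compute the mean: (45 + 50 + 24 + 15 + 44 + 35 + 5 + 39 + 48) / 9 = 33.8889
Step 2: Compute squared deviations from the mean:
  (45 - 33.8889)^2 = 123.4568
  (50 - 33.8889)^2 = 259.5679
  (24 - 33.8889)^2 = 97.7901
  (15 - 33.8889)^2 = 356.7901
  (44 - 33.8889)^2 = 102.2346
  (35 - 33.8889)^2 = 1.2346
  (5 - 33.8889)^2 = 834.5679
  (39 - 33.8889)^2 = 26.1235
  (48 - 33.8889)^2 = 199.1235
Step 3: Sum of squared deviations = 2000.8889
Step 4: Population variance = 2000.8889 / 9 = 222.321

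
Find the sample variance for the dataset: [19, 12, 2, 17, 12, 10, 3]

41.2381

Step 1: Compute the mean: (19 + 12 + 2 + 17 + 12 + 10 + 3) / 7 = 10.7143
Step 2: Compute squared deviations from the mean:
  (19 - 10.7143)^2 = 68.6531
  (12 - 10.7143)^2 = 1.6531
  (2 - 10.7143)^2 = 75.9388
  (17 - 10.7143)^2 = 39.5102
  (12 - 10.7143)^2 = 1.6531
  (10 - 10.7143)^2 = 0.5102
  (3 - 10.7143)^2 = 59.5102
Step 3: Sum of squared deviations = 247.4286
Step 4: Sample variance = 247.4286 / 6 = 41.2381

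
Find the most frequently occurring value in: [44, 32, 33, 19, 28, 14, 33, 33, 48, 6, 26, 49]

33

Step 1: Count the frequency of each value:
  6: appears 1 time(s)
  14: appears 1 time(s)
  19: appears 1 time(s)
  26: appears 1 time(s)
  28: appears 1 time(s)
  32: appears 1 time(s)
  33: appears 3 time(s)
  44: appears 1 time(s)
  48: appears 1 time(s)
  49: appears 1 time(s)
Step 2: The value 33 appears most frequently (3 times).
Step 3: Mode = 33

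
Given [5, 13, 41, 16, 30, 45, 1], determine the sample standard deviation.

17.3191

Step 1: Compute the mean: 21.5714
Step 2: Sum of squared deviations from the mean: 1799.7143
Step 3: Sample variance = 1799.7143 / 6 = 299.9524
Step 4: Standard deviation = sqrt(299.9524) = 17.3191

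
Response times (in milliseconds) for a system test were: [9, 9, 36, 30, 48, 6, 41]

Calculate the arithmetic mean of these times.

25.5714

Step 1: Sum all values: 9 + 9 + 36 + 30 + 48 + 6 + 41 = 179
Step 2: Count the number of values: n = 7
Step 3: Mean = sum / n = 179 / 7 = 25.5714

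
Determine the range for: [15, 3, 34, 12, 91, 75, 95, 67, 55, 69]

92

Step 1: Identify the maximum value: max = 95
Step 2: Identify the minimum value: min = 3
Step 3: Range = max - min = 95 - 3 = 92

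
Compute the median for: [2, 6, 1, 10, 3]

3

Step 1: Sort the data in ascending order: [1, 2, 3, 6, 10]
Step 2: The number of values is n = 5.
Step 3: Since n is odd, the median is the middle value at position 3: 3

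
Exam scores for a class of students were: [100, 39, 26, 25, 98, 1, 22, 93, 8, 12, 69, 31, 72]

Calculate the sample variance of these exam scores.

1279.141

Step 1: Compute the mean: (100 + 39 + 26 + 25 + 98 + 1 + 22 + 93 + 8 + 12 + 69 + 31 + 72) / 13 = 45.8462
Step 2: Compute squared deviations from the mean:
  (100 - 45.8462)^2 = 2932.6391
  (39 - 45.8462)^2 = 46.8698
  (26 - 45.8462)^2 = 393.8698
  (25 - 45.8462)^2 = 434.5621
  (98 - 45.8462)^2 = 2720.0237
  (1 - 45.8462)^2 = 2011.1775
  (22 - 45.8462)^2 = 568.6391
  (93 - 45.8462)^2 = 2223.4852
  (8 - 45.8462)^2 = 1432.3314
  (12 - 45.8462)^2 = 1145.5621
  (69 - 45.8462)^2 = 536.1006
  (31 - 45.8462)^2 = 220.4083
  (72 - 45.8462)^2 = 684.0237
Step 3: Sum of squared deviations = 15349.6923
Step 4: Sample variance = 15349.6923 / 12 = 1279.141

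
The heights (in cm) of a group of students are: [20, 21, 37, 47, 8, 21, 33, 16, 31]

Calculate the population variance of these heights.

127.3333

Step 1: Compute the mean: (20 + 21 + 37 + 47 + 8 + 21 + 33 + 16 + 31) / 9 = 26
Step 2: Compute squared deviations from the mean:
  (20 - 26)^2 = 36
  (21 - 26)^2 = 25
  (37 - 26)^2 = 121
  (47 - 26)^2 = 441
  (8 - 26)^2 = 324
  (21 - 26)^2 = 25
  (33 - 26)^2 = 49
  (16 - 26)^2 = 100
  (31 - 26)^2 = 25
Step 3: Sum of squared deviations = 1146
Step 4: Population variance = 1146 / 9 = 127.3333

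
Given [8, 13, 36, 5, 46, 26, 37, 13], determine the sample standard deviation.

15.3623

Step 1: Compute the mean: 23
Step 2: Sum of squared deviations from the mean: 1652
Step 3: Sample variance = 1652 / 7 = 236
Step 4: Standard deviation = sqrt(236) = 15.3623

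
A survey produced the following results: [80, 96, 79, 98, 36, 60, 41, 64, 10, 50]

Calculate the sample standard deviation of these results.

27.9571

Step 1: Compute the mean: 61.4
Step 2: Sum of squared deviations from the mean: 7034.4
Step 3: Sample variance = 7034.4 / 9 = 781.6
Step 4: Standard deviation = sqrt(781.6) = 27.9571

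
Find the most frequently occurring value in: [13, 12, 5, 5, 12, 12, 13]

12

Step 1: Count the frequency of each value:
  5: appears 2 time(s)
  12: appears 3 time(s)
  13: appears 2 time(s)
Step 2: The value 12 appears most frequently (3 times).
Step 3: Mode = 12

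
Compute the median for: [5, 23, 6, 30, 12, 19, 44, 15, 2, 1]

13.5

Step 1: Sort the data in ascending order: [1, 2, 5, 6, 12, 15, 19, 23, 30, 44]
Step 2: The number of values is n = 10.
Step 3: Since n is even, the median is the average of positions 5 and 6:
  Median = (12 + 15) / 2 = 13.5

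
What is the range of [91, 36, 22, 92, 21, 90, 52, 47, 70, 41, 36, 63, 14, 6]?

86

Step 1: Identify the maximum value: max = 92
Step 2: Identify the minimum value: min = 6
Step 3: Range = max - min = 92 - 6 = 86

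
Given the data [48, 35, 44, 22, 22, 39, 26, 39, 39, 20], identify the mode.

39

Step 1: Count the frequency of each value:
  20: appears 1 time(s)
  22: appears 2 time(s)
  26: appears 1 time(s)
  35: appears 1 time(s)
  39: appears 3 time(s)
  44: appears 1 time(s)
  48: appears 1 time(s)
Step 2: The value 39 appears most frequently (3 times).
Step 3: Mode = 39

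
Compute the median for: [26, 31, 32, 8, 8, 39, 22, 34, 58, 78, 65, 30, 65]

32

Step 1: Sort the data in ascending order: [8, 8, 22, 26, 30, 31, 32, 34, 39, 58, 65, 65, 78]
Step 2: The number of values is n = 13.
Step 3: Since n is odd, the median is the middle value at position 7: 32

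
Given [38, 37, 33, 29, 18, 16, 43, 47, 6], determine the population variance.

166.2222

Step 1: Compute the mean: (38 + 37 + 33 + 29 + 18 + 16 + 43 + 47 + 6) / 9 = 29.6667
Step 2: Compute squared deviations from the mean:
  (38 - 29.6667)^2 = 69.4444
  (37 - 29.6667)^2 = 53.7778
  (33 - 29.6667)^2 = 11.1111
  (29 - 29.6667)^2 = 0.4444
  (18 - 29.6667)^2 = 136.1111
  (16 - 29.6667)^2 = 186.7778
  (43 - 29.6667)^2 = 177.7778
  (47 - 29.6667)^2 = 300.4444
  (6 - 29.6667)^2 = 560.1111
Step 3: Sum of squared deviations = 1496
Step 4: Population variance = 1496 / 9 = 166.2222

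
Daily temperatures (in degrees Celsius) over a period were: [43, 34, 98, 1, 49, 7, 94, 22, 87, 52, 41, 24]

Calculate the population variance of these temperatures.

959.8333

Step 1: Compute the mean: (43 + 34 + 98 + 1 + 49 + 7 + 94 + 22 + 87 + 52 + 41 + 24) / 12 = 46
Step 2: Compute squared deviations from the mean:
  (43 - 46)^2 = 9
  (34 - 46)^2 = 144
  (98 - 46)^2 = 2704
  (1 - 46)^2 = 2025
  (49 - 46)^2 = 9
  (7 - 46)^2 = 1521
  (94 - 46)^2 = 2304
  (22 - 46)^2 = 576
  (87 - 46)^2 = 1681
  (52 - 46)^2 = 36
  (41 - 46)^2 = 25
  (24 - 46)^2 = 484
Step 3: Sum of squared deviations = 11518
Step 4: Population variance = 11518 / 12 = 959.8333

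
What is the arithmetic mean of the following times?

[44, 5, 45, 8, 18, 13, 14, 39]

23.25

Step 1: Sum all values: 44 + 5 + 45 + 8 + 18 + 13 + 14 + 39 = 186
Step 2: Count the number of values: n = 8
Step 3: Mean = sum / n = 186 / 8 = 23.25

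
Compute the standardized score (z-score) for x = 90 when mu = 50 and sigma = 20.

2

Step 1: Recall the z-score formula: z = (x - mu) / sigma
Step 2: Substitute values: z = (90 - 50) / 20
Step 3: z = 40 / 20 = 2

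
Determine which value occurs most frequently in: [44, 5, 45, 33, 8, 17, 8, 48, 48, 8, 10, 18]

8

Step 1: Count the frequency of each value:
  5: appears 1 time(s)
  8: appears 3 time(s)
  10: appears 1 time(s)
  17: appears 1 time(s)
  18: appears 1 time(s)
  33: appears 1 time(s)
  44: appears 1 time(s)
  45: appears 1 time(s)
  48: appears 2 time(s)
Step 2: The value 8 appears most frequently (3 times).
Step 3: Mode = 8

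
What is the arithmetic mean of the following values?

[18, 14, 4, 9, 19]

12.8

Step 1: Sum all values: 18 + 14 + 4 + 9 + 19 = 64
Step 2: Count the number of values: n = 5
Step 3: Mean = sum / n = 64 / 5 = 12.8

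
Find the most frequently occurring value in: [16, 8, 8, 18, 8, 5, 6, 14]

8

Step 1: Count the frequency of each value:
  5: appears 1 time(s)
  6: appears 1 time(s)
  8: appears 3 time(s)
  14: appears 1 time(s)
  16: appears 1 time(s)
  18: appears 1 time(s)
Step 2: The value 8 appears most frequently (3 times).
Step 3: Mode = 8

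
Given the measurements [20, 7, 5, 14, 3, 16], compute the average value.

10.8333

Step 1: Sum all values: 20 + 7 + 5 + 14 + 3 + 16 = 65
Step 2: Count the number of values: n = 6
Step 3: Mean = sum / n = 65 / 6 = 10.8333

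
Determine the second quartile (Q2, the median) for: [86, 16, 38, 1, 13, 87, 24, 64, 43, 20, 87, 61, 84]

43

Step 1: Sort the data: [1, 13, 16, 20, 24, 38, 43, 61, 64, 84, 86, 87, 87]
Step 2: n = 13
Step 3: Q2 is the median. Since n is odd, it is the middle value at position 7: 43
Step 4: Q2 = 43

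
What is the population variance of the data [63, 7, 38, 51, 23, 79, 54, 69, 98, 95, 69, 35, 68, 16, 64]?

685.6622

Step 1: Compute the mean: (63 + 7 + 38 + 51 + 23 + 79 + 54 + 69 + 98 + 95 + 69 + 35 + 68 + 16 + 64) / 15 = 55.2667
Step 2: Compute squared deviations from the mean:
  (63 - 55.2667)^2 = 59.8044
  (7 - 55.2667)^2 = 2329.6711
  (38 - 55.2667)^2 = 298.1378
  (51 - 55.2667)^2 = 18.2044
  (23 - 55.2667)^2 = 1041.1378
  (79 - 55.2667)^2 = 563.2711
  (54 - 55.2667)^2 = 1.6044
  (69 - 55.2667)^2 = 188.6044
  (98 - 55.2667)^2 = 1826.1378
  (95 - 55.2667)^2 = 1578.7378
  (69 - 55.2667)^2 = 188.6044
  (35 - 55.2667)^2 = 410.7378
  (68 - 55.2667)^2 = 162.1378
  (16 - 55.2667)^2 = 1541.8711
  (64 - 55.2667)^2 = 76.2711
Step 3: Sum of squared deviations = 10284.9333
Step 4: Population variance = 10284.9333 / 15 = 685.6622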